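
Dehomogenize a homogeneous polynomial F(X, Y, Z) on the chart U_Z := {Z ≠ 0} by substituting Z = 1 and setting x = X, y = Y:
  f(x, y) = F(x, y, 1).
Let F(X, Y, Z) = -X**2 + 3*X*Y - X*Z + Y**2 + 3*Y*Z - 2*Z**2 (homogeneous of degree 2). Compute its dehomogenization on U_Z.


f(x, y) = -x**2 + 3*x*y - x + y**2 + 3*y - 2

On U_Z we set Z = 1. Each monomial c·X^i·Y^j·Z^k in F becomes c·x^i·y^j·1^k = c·x^i·y^j.
Substituting Z = 1: F(X, Y, 1) = -x**2 + 3*x*y - x + y**2 + 3*y - 2.
Note: deg(f) ≤ deg(F) = 2; strict inequality happens when F is divisible by Z (lost terms).


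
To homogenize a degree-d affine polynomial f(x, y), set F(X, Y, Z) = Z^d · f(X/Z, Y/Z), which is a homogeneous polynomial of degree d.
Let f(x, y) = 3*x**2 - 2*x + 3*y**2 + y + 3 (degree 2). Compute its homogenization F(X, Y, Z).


F(X, Y, Z) = 3*X**2 - 2*X*Z + 3*Y**2 + Y*Z + 3*Z**2

deg(f) = 2.
Substitute x = X/Z, y = Y/Z into f, then multiply by Z^2.
  monomial 3·x^2·y^0 ↦ 3·X^2·Y^0·Z^0.
  monomial -2·x^1·y^0 ↦ -2·X^1·Y^0·Z^1.
  monomial 3·x^0·y^2 ↦ 3·X^0·Y^2·Z^0.
  monomial 1·x^0·y^1 ↦ 1·X^0·Y^1·Z^1.
  monomial 3·x^0·y^0 ↦ 3·X^0·Y^0·Z^2.
Collecting: F(X, Y, Z) = 3*X**2 - 2*X*Z + 3*Y**2 + Y*Z + 3*Z**2.


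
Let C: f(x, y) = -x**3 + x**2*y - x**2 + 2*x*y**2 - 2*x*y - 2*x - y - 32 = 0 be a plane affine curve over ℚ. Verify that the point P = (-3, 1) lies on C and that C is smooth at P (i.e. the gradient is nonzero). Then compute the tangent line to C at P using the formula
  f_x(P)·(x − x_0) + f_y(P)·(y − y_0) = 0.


Tangent line at P: -29*x + 2*y - 89 = 0.

Step 1: f(-3, 1) = 0, so P lies on C.
Step 2: partial derivatives
  f_x(x, y) = -3*x**2 + 2*x*y - 2*x + 2*y**2 - 2*y - 2, f_y(x, y) = x**2 + 4*x*y - 2*x - 1.
  f_x(P) = -29, f_y(P) = 2 (gradient nonzero, so P is smooth).
Step 3: tangent line at P: -29·(x − -3) + 2·(y − 1) = 0.
Expanding: -29*x + 2*y - 89 = 0.


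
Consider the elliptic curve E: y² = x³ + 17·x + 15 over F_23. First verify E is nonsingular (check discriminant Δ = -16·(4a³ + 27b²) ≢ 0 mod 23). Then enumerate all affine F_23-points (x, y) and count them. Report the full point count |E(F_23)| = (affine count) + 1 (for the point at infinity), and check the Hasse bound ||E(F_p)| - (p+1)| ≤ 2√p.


Affine points = {(3, 1), (3, 22), (4, 3), (4, 20), (5, 8), (5, 15), (9, 0), (10, 9), (10, 14), (13, 8), (13, 15), (16, 6), (16, 17), (18, 9), (18, 14), (20, 11), (20, 12)}; affine count = 17; |E(F_23)| = 18.

Discriminant check: Δ ∝ 4a³ + 27b² = 4·17³ + 27·15² = 4·4913 + 27·225 ≡ 13 (mod 23). Nonzero ⇒ E is nonsingular.
For each x ∈ F_23, compute rhs = x³ + 17·x + 15 mod 23, then count y ∈ F_23 with y² ≡ rhs.
  x = 0: rhs = 15, matching y values: none (0 points).
  x = 1: rhs = 10, matching y values: none (0 points).
  x = 2: rhs = 11, matching y values: none (0 points).
  x = 3: rhs = 1, matching y values: 1, 22 (2 points).
  x = 4: rhs = 9, matching y values: 3, 20 (2 points).
  x = 5: rhs = 18, matching y values: 8, 15 (2 points).
  x = 6: rhs = 11, matching y values: none (0 points).
  x = 7: rhs = 17, matching y values: none (0 points).
  x = 8: rhs = 19, matching y values: none (0 points).
  x = 9: rhs = 0, matching y values: 0 (1 points).
  x = 10: rhs = 12, matching y values: 9, 14 (2 points).
  x = 11: rhs = 15, matching y values: none (0 points).
  x = 12: rhs = 15, matching y values: none (0 points).
  x = 13: rhs = 18, matching y values: 8, 15 (2 points).
  x = 14: rhs = 7, matching y values: none (0 points).
  x = 15: rhs = 11, matching y values: none (0 points).
  x = 16: rhs = 13, matching y values: 6, 17 (2 points).
  x = 17: rhs = 19, matching y values: none (0 points).
  x = 18: rhs = 12, matching y values: 9, 14 (2 points).
  x = 19: rhs = 21, matching y values: none (0 points).
  x = 20: rhs = 6, matching y values: 11, 12 (2 points).
  x = 21: rhs = 19, matching y values: none (0 points).
  x = 22: rhs = 20, matching y values: none (0 points).
Total affine count: 17.
Full point count |E(F_23)| = 17 + 1 = 18.
Hasse bound: |18 − (23+1)| = |-6| = 6 ≤ 2√23 ≈ 9.5917 ✓.


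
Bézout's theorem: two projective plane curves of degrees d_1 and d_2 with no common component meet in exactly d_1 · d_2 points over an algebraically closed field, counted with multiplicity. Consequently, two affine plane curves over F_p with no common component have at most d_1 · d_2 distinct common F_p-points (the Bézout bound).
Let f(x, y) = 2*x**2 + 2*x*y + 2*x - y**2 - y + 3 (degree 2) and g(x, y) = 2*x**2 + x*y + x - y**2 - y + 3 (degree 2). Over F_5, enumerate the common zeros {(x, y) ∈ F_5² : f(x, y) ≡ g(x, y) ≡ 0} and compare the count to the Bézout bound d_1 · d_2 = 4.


Common zeros: {(1, 4), (4, 4)}; count = 2; Bézout bound = 4.

deg(f) = 2, deg(g) = 2, so Bézout bound = 4.
Scan x ∈ F_5. For each x, list the y ∈ F_5 with f(x, y) ≡ 0 and those with g(x, y) ≡ 0 (mod 5); the common zeros in that column are the intersection.
  x = 0: f ≡ 0 at y ∈ ∅; g ≡ 0 at y ∈ ∅; common: ∅.
  x = 1: f ≡ 0 at y ∈ {2, 4}; g ≡ 0 at y ∈ {1, 4}; common: {4}.
  x = 2: f ≡ 0 at y ∈ {0, 3}; g ≡ 0 at y ∈ ∅; common: ∅.
  x = 3: f ≡ 0 at y ∈ ∅; g ≡ 0 at y ∈ {1}; common: ∅.
  x = 4: f ≡ 0 at y ∈ {3, 4}; g ≡ 0 at y ∈ {4}; common: {4}.
Collecting: common zeros = {(1, 4), (4, 4)}, so the count is 2.
Comparison with the Bézout bound: 2 ≤ 4 = deg(f)·deg(g), as expected for curves with no common component (the affine F_5-count falls short of the bound because intersections may lie at infinity, over extension fields, or carry multiplicity).


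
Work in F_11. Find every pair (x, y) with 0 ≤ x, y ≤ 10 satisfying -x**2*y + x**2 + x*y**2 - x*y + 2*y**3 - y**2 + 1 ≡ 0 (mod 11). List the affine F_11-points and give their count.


Affine F_11-points: {(0, 7), (1, 5), (2, 8), (3, 10), (4, 5), (6, 2), (6, 4), (6, 8), (7, 2), (7, 7), (7, 10), (9, 4), (10, 9)}; count = 13.

For each of the 121 pairs (x, y) ∈ F_11², evaluate f(x, y) mod 11. Record the zeros.
  x = 0: [0↦1, 1↦2, 2↦2, 3↦2, 4↦3, 5↦6, 6↦1, 7↦0, 8↦4, 9↦3, 10↦9]  zeros at y ∈ {7}
  x = 1: [0↦2, 1↦2, 2↦3, 3↦6, 4↦1, 5↦0, 6↦4, 7↦3, 8↦9, 9↦1, 10↦2]  zeros at y ∈ {5}
  x = 2: [0↦5, 1↦2, 2↦2, 3↦6, 4↦4, 5↦8, 6↦8, 7↦5, 8↦0, 9↦5, 10↦10]  zeros at y ∈ {8}
  x = 3: [0↦10, 1↦2, 2↦10, 3↦2, 4↦1, 5↦8, 6↦2, 7↦6, 8↦10, 9↦4, 10↦0]  zeros at y ∈ {10}
  x = 4: [0↦6, 1↦2, 2↦5, 3↦5, 4↦3, 5↦0, 6↦8, 7↦6, 8↦6, 9↦9, 10↦5]  zeros at y ∈ {5}
  x = 5: [0↦4, 1↦2, 2↦9, 3↦4, 4↦10, 5↦6, 6↦4, 7↦5, 8↦10, 9↦9, 10↦3]  zeros at y ∈ ∅
  x = 6: [0↦4, 1↦2, 2↦0, 3↦10, 4↦0, 5↦4, 6↦1, 7↦3, 8↦0, 9↦4, 10↦5]  zeros at y ∈ {2, 4, 8}
  x = 7: [0↦6, 1↦2, 2↦0, 3↦1, 4↦6, 5↦5, 6↦10, 7↦0, 8↦9, 9↦5, 10↦0]  zeros at y ∈ {2, 7, 10}
  x = 8: [0↦10, 1↦2, 2↦9, 3↦10, 4↦6, 5↦9, 6↦9, 7↦7, 8↦4, 9↦1, 10↦10]  zeros at y ∈ ∅
  x = 9: [0↦5, 1↦2, 2↦5, 3↦4, 4↦0, 5↦5, 6↦9, 7↦2, 8↦7, 9↦3, 10↦2]  zeros at y ∈ {4}
  x = 10: [0↦2, 1↦2, 2↦10, 3↦5, 4↦10, 5↦4, 6↦10, 7↦7, 8↦7, 9↦0, 10↦9]  zeros at y ∈ {9}
Collecting zeros: affine points = {(0, 7), (1, 5), (2, 8), (3, 10), (4, 5), (6, 2), (6, 4), (6, 8), (7, 2), (7, 7), (7, 10), (9, 4), (10, 9)}.
Total count |C(F_11)_aff| = 13.


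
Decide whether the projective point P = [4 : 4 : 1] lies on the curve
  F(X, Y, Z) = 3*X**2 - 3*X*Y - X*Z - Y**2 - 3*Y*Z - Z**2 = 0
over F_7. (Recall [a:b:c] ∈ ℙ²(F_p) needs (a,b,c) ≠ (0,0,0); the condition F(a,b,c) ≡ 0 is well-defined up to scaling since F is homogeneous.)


F(4,4,1) ≡ 2 (mod 7); P is NOT on the curve.

Evaluate F(4, 4, 1) term-by-term (mod 7).
  3*X**2 ↦ 3·16·1·1 = 48
  -3*X*Y ↦ -3·4·4·1 = -48
  -X*Z ↦ -1·4·1·1 = -4
  -Y**2 ↦ -1·1·16·1 = -16
  -3*Y*Z ↦ -3·1·4·1 = -12
  -Z**2 ↦ -1·1·1·1 = -1
Sum: F(4, 4, 1) = (48) + (-48) + (-4) + (-16) + (-12) + (-1) = -33.
Reducing mod 7: -33 ≡ 2 (mod 7).
Since F(a, b, c) ≡ 2 ≠ 0 (mod 7), P does NOT lie on the curve.


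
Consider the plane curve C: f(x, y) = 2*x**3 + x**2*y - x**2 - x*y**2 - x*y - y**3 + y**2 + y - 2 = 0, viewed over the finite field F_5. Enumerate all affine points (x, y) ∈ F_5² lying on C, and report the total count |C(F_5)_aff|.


Affine F_5-points: {(1, 3), (2, 0), (3, 4), (4, 0), (4, 3), (4, 4)}; count = 6.

For each of the 25 pairs (x, y) ∈ F_5², evaluate f(x, y) mod 5. Record the zeros.
  x = 0: [0↦3, 1↦4, 2↦1, 3↦3, 4↦4]  zeros at y ∈ ∅
  x = 1: [0↦4, 1↦4, 2↦3, 3↦0, 4↦4]  zeros at y ∈ {3}
  x = 2: [0↦0, 1↦1, 2↦4, 3↦3, 4↦2]  zeros at y ∈ {0}
  x = 3: [0↦3, 1↦2, 2↦1, 3↦4, 4↦0]  zeros at y ∈ {4}
  x = 4: [0↦0, 1↦4, 2↦1, 3↦0, 4↦0]  zeros at y ∈ {0, 3, 4}
Collecting zeros: affine points = {(1, 3), (2, 0), (3, 4), (4, 0), (4, 3), (4, 4)}.
Total count |C(F_5)_aff| = 6.


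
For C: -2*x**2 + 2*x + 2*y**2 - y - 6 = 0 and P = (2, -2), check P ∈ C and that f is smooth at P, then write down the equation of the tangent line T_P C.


Tangent line at P: -6*x - 9*y - 6 = 0.

Step 1: f(2, -2) = 0, so P lies on C.
Step 2: partial derivatives
  f_x(x, y) = 2 - 4*x, f_y(x, y) = 4*y - 1.
  f_x(P) = -6, f_y(P) = -9 (gradient nonzero, so P is smooth).
Step 3: tangent line at P: -6·(x − 2) + -9·(y − -2) = 0.
Expanding: -6*x - 9*y - 6 = 0.


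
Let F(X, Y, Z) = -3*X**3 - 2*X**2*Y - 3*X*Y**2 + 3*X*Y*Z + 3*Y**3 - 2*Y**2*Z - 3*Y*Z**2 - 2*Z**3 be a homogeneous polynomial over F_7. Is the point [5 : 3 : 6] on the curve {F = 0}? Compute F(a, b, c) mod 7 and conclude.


F(5,3,6) ≡ 3 (mod 7); P is NOT on the curve.

Evaluate F(5, 3, 6) term-by-term (mod 7).
  -3*X**3 ↦ -3·125·1·1 = -375
  -2*X**2*Y ↦ -2·25·3·1 = -150
  -3*X*Y**2 ↦ -3·5·9·1 = -135
  3*X*Y*Z ↦ 3·5·3·6 = 270
  3*Y**3 ↦ 3·1·27·1 = 81
  -2*Y**2*Z ↦ -2·1·9·6 = -108
  -3*Y*Z**2 ↦ -3·1·3·36 = -324
  -2*Z**3 ↦ -2·1·1·216 = -432
Sum: F(5, 3, 6) = (-375) + (-150) + (-135) + (270) + (81) + (-108) + (-324) + (-432) = -1173.
Reducing mod 7: -1173 ≡ 3 (mod 7).
Since F(a, b, c) ≡ 3 ≠ 0 (mod 7), P does NOT lie on the curve.


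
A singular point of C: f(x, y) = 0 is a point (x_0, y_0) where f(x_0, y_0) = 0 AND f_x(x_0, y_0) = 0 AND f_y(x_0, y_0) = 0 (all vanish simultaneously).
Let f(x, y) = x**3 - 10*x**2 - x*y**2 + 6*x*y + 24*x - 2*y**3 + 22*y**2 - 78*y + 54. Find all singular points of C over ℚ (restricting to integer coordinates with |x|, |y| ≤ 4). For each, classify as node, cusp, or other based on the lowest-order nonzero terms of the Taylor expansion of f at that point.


Singular points: {(3, 3)}; classification: node.

Compute partial derivatives:
  f_x = 3*x**2 - 20*x - y**2 + 6*y + 24.
  f_y = -2*x*y + 6*x - 6*y**2 + 44*y - 78.
Scan x_0 ∈ {−4, ..., 4}. For each x_0, f_y(x_0, y) is a polynomial in y; find its integer roots y ∈ {−4, ..., 4}, then test f_x and f at those candidates.
  x = -4: f_y(-4, y) = -6*y**2 + 52*y - 102; vanishes at y ∈ {3}. (-4, 3): f_x = 161 ≠ 0.
  x = -3: f_y(-3, y) = -6*y**2 + 50*y - 96; vanishes at y ∈ {3}. (-3, 3): f_x = 120 ≠ 0.
  x = -2: f_y(-2, y) = -6*y**2 + 48*y - 90; vanishes at y ∈ {3}. (-2, 3): f_x = 85 ≠ 0.
  x = -1: f_y(-1, y) = -6*y**2 + 46*y - 84; vanishes at y ∈ {3}. (-1, 3): f_x = 56 ≠ 0.
  x = 0: f_y(0, y) = -6*y**2 + 44*y - 78; vanishes at y ∈ {3}. (0, 3): f_x = 33 ≠ 0.
  x = 1: f_y(1, y) = -6*y**2 + 42*y - 72; vanishes at y ∈ {3, 4}. (1, 3): f_x = 16 ≠ 0; (1, 4): f_x = 15 ≠ 0.
  x = 2: f_y(2, y) = -6*y**2 + 40*y - 66; vanishes at y ∈ {3}. (2, 3): f_x = 5 ≠ 0.
  x = 3: f_y(3, y) = -6*y**2 + 38*y - 60; vanishes at y ∈ {3}. (3, 3): f_x = 0, f = 0 — SINGULAR.
  x = 4: f_y(4, y) = -6*y**2 + 36*y - 54; vanishes at y ∈ {3}. (4, 3): f_x = 1 ≠ 0.
Only singular point on the grid: (3, 3).
Classify: substitute x = 3 + u, y = 3 + v and expand: f = u**3 - u**2 - u*v**2 - 2*v**3 + v**2.
No constant or linear terms (consistent with a singular point). Quadratic part: -u**2 + v**2. Cubic part: u**3 - u*v**2 - 2*v**3.
The quadratic part v**2 - u**2 = (v − u)(v + u) splits into two distinct linear factors, so there are two distinct tangent lines y − 3 = ±(x − 3) — this is a node (ordinary double point).
Classification: node.


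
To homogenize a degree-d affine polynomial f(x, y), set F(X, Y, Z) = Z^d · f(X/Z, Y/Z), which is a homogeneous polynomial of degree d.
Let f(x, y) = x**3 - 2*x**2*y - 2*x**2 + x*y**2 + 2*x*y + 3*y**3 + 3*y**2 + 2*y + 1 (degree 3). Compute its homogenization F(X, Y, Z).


F(X, Y, Z) = X**3 - 2*X**2*Y - 2*X**2*Z + X*Y**2 + 2*X*Y*Z + 3*Y**3 + 3*Y**2*Z + 2*Y*Z**2 + Z**3

deg(f) = 3.
Substitute x = X/Z, y = Y/Z into f, then multiply by Z^3.
  monomial 1·x^3·y^0 ↦ 1·X^3·Y^0·Z^0.
  monomial -2·x^2·y^1 ↦ -2·X^2·Y^1·Z^0.
  monomial -2·x^2·y^0 ↦ -2·X^2·Y^0·Z^1.
  monomial 1·x^1·y^2 ↦ 1·X^1·Y^2·Z^0.
  monomial 2·x^1·y^1 ↦ 2·X^1·Y^1·Z^1.
  monomial 3·x^0·y^3 ↦ 3·X^0·Y^3·Z^0.
  monomial 3·x^0·y^2 ↦ 3·X^0·Y^2·Z^1.
  monomial 2·x^0·y^1 ↦ 2·X^0·Y^1·Z^2.
  monomial 1·x^0·y^0 ↦ 1·X^0·Y^0·Z^3.
Collecting: F(X, Y, Z) = X**3 - 2*X**2*Y - 2*X**2*Z + X*Y**2 + 2*X*Y*Z + 3*Y**3 + 3*Y**2*Z + 2*Y*Z**2 + Z**3.


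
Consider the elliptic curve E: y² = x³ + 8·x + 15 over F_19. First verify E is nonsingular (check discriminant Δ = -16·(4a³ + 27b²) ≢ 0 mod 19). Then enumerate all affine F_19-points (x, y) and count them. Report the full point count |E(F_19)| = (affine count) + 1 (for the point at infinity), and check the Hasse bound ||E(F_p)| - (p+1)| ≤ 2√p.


Affine points = {(1, 9), (1, 10), (2, 1), (2, 18), (3, 3), (3, 16), (4, 4), (4, 15), (5, 3), (5, 16), (11, 3), (11, 16), (13, 6), (13, 13), (18, 5), (18, 14)}; affine count = 16; |E(F_19)| = 17.

Discriminant check: Δ ∝ 4a³ + 27b² = 4·8³ + 27·15² = 4·512 + 27·225 ≡ 10 (mod 19). Nonzero ⇒ E is nonsingular.
For each x ∈ F_19, compute rhs = x³ + 8·x + 15 mod 19, then count y ∈ F_19 with y² ≡ rhs.
  x = 0: rhs = 15, matching y values: none (0 points).
  x = 1: rhs = 5, matching y values: 9, 10 (2 points).
  x = 2: rhs = 1, matching y values: 1, 18 (2 points).
  x = 3: rhs = 9, matching y values: 3, 16 (2 points).
  x = 4: rhs = 16, matching y values: 4, 15 (2 points).
  x = 5: rhs = 9, matching y values: 3, 16 (2 points).
  x = 6: rhs = 13, matching y values: none (0 points).
  x = 7: rhs = 15, matching y values: none (0 points).
  x = 8: rhs = 2, matching y values: none (0 points).
  x = 9: rhs = 18, matching y values: none (0 points).
  x = 10: rhs = 12, matching y values: none (0 points).
  x = 11: rhs = 9, matching y values: 3, 16 (2 points).
  x = 12: rhs = 15, matching y values: none (0 points).
  x = 13: rhs = 17, matching y values: 6, 13 (2 points).
  x = 14: rhs = 2, matching y values: none (0 points).
  x = 15: rhs = 14, matching y values: none (0 points).
  x = 16: rhs = 2, matching y values: none (0 points).
  x = 17: rhs = 10, matching y values: none (0 points).
  x = 18: rhs = 6, matching y values: 5, 14 (2 points).
Total affine count: 16.
Full point count |E(F_19)| = 16 + 1 = 17.
Hasse bound: |17 − (19+1)| = |-3| = 3 ≤ 2√19 ≈ 8.7178 ✓.


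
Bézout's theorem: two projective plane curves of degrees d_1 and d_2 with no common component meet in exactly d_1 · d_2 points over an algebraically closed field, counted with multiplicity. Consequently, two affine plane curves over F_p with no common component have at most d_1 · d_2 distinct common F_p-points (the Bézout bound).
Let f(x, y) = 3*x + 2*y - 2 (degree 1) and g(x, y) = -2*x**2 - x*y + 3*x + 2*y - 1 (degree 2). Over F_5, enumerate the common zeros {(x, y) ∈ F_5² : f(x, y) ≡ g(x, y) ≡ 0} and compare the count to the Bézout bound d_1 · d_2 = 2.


Common zeros: ∅; count = 0; Bézout bound = 2.

deg(f) = 1, deg(g) = 2, so Bézout bound = 2.
Scan x ∈ F_5. For each x, list the y ∈ F_5 with f(x, y) ≡ 0 and those with g(x, y) ≡ 0 (mod 5); the common zeros in that column are the intersection.
  x = 0: f ≡ 0 at y ∈ {1}; g ≡ 0 at y ∈ {3}; common: ∅.
  x = 1: f ≡ 0 at y ∈ {2}; g ≡ 0 at y ∈ {0}; common: ∅.
  x = 2: f ≡ 0 at y ∈ {3}; g ≡ 0 at y ∈ ∅; common: ∅.
  x = 3: f ≡ 0 at y ∈ {4}; g ≡ 0 at y ∈ {0}; common: ∅.
  x = 4: f ≡ 0 at y ∈ {0}; g ≡ 0 at y ∈ {2}; common: ∅.
Collecting: common zeros = ∅, so the count is 0.
Comparison with the Bézout bound: 0 ≤ 2 = deg(f)·deg(g), as expected for curves with no common component (the affine F_5-count falls short of the bound because intersections may lie at infinity, over extension fields, or carry multiplicity).


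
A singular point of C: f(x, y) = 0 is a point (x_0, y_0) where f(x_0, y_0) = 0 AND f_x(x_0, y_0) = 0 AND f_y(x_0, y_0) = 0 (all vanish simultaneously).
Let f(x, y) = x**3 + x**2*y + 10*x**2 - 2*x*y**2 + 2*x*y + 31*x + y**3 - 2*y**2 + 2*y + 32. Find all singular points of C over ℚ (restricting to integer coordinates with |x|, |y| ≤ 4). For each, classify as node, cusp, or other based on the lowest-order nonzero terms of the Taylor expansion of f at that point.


Singular points: {(-3, -1)}; classification: cusp.

Compute partial derivatives:
  f_x = 3*x**2 + 2*x*y + 20*x - 2*y**2 + 2*y + 31.
  f_y = x**2 - 4*x*y + 2*x + 3*y**2 - 4*y + 2.
Scan x_0 ∈ {−4, ..., 4}. For each x_0, f_y(x_0, y) is a polynomial in y; find its integer roots y ∈ {−4, ..., 4}, then test f_x and f at those candidates.
  x = -4: f_y(-4, y) = 3*y**2 + 12*y + 10; no integer root y with |y| ≤ 4.
  x = -3: f_y(-3, y) = 3*y**2 + 8*y + 5; vanishes at y ∈ {-1}. (-3, -1): f_x = 0, f = 0 — SINGULAR.
  x = -2: f_y(-2, y) = 3*y**2 + 4*y + 2; no integer root y with |y| ≤ 4.
  x = -1: f_y(-1, y) = 3*y**2 + 1; no integer root y with |y| ≤ 4.
  x = 0: f_y(0, y) = 3*y**2 - 4*y + 2; no integer root y with |y| ≤ 4.
  x = 1: f_y(1, y) = 3*y**2 - 8*y + 5; vanishes at y ∈ {1}. (1, 1): f_x = 56 ≠ 0.
  x = 2: f_y(2, y) = 3*y**2 - 12*y + 10; no integer root y with |y| ≤ 4.
  x = 3: f_y(3, y) = 3*y**2 - 16*y + 17; no integer root y with |y| ≤ 4.
  x = 4: f_y(4, y) = 3*y**2 - 20*y + 26; no integer root y with |y| ≤ 4.
Only singular point on the grid: (-3, -1).
Classify: substitute x = -3 + u, y = -1 + v and expand: f = u**3 + u**2*v - 2*u*v**2 + v**3 + v**2.
No constant or linear terms (consistent with a singular point). Quadratic part: v**2. Cubic part: u**3 + u**2*v - 2*u*v**2 + v**3.
The quadratic part v**2 is a perfect square, so there is a single (double) tangent line v = 0, i.e. y = -1. Restricting the cubic part to that line (v = 0) leaves u**3 ≠ 0, so f is not divisible by v and the branch is v² ≈ -u**3 to lowest order — this is a cusp.
Classification: cusp.


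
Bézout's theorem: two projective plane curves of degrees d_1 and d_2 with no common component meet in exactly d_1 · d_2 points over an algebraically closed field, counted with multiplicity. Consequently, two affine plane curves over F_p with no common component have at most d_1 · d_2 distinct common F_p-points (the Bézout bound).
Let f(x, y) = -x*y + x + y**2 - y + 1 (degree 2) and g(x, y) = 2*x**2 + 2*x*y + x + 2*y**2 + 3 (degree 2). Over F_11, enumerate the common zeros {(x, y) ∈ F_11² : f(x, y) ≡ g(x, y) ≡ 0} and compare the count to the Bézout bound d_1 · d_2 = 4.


Common zeros: {(3, 2), (4, 10)}; count = 2; Bézout bound = 4.

deg(f) = 2, deg(g) = 2, so Bézout bound = 4.
Scan x ∈ F_11. For each x, list the y ∈ F_11 with f(x, y) ≡ 0 and those with g(x, y) ≡ 0 (mod 11); the common zeros in that column are the intersection.
  x = 0: f ≡ 0 at y ∈ ∅; g ≡ 0 at y ∈ {2, 9}; common: ∅.
  x = 1: f ≡ 0 at y ∈ ∅; g ≡ 0 at y ∈ {5}; common: ∅.
  x = 2: f ≡ 0 at y ∈ ∅; g ≡ 0 at y ∈ {10}; common: ∅.
  x = 3: f ≡ 0 at y ∈ {2}; g ≡ 0 at y ∈ {2, 6}; common: {2}.
  x = 4: f ≡ 0 at y ∈ {6, 10}; g ≡ 0 at y ∈ {8, 10}; common: {10}.
  x = 5: f ≡ 0 at y ∈ {8, 9}; g ≡ 0 at y ∈ ∅; common: ∅.
  x = 6: f ≡ 0 at y ∈ ∅; g ≡ 0 at y ∈ ∅; common: ∅.
  x = 7: f ≡ 0 at y ∈ ∅; g ≡ 0 at y ∈ {6, 9}; common: ∅.
  x = 8: f ≡ 0 at y ∈ {4, 5}; g ≡ 0 at y ∈ ∅; common: ∅.
  x = 9: f ≡ 0 at y ∈ {3, 7}; g ≡ 0 at y ∈ ∅; common: ∅.
  x = 10: f ≡ 0 at y ∈ {0}; g ≡ 0 at y ∈ {5, 7}; common: ∅.
Collecting: common zeros = {(3, 2), (4, 10)}, so the count is 2.
Comparison with the Bézout bound: 2 ≤ 4 = deg(f)·deg(g), as expected for curves with no common component (the affine F_11-count falls short of the bound because intersections may lie at infinity, over extension fields, or carry multiplicity).


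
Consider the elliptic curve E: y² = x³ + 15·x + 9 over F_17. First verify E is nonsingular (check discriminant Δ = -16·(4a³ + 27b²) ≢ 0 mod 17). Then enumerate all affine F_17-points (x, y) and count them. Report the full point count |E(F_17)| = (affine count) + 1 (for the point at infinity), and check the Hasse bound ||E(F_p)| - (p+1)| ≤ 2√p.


Affine points = {(0, 3), (0, 14), (1, 5), (1, 12), (2, 8), (2, 9), (3, 8), (3, 9), (6, 3), (6, 14), (7, 7), (7, 10), (11, 3), (11, 14), (12, 8), (12, 9), (13, 2), (13, 15)}; affine count = 18; |E(F_17)| = 19.

Discriminant check: Δ ∝ 4a³ + 27b² = 4·15³ + 27·9² = 4·3375 + 27·81 ≡ 13 (mod 17). Nonzero ⇒ E is nonsingular.
For each x ∈ F_17, compute rhs = x³ + 15·x + 9 mod 17, then count y ∈ F_17 with y² ≡ rhs.
  x = 0: rhs = 9, matching y values: 3, 14 (2 points).
  x = 1: rhs = 8, matching y values: 5, 12 (2 points).
  x = 2: rhs = 13, matching y values: 8, 9 (2 points).
  x = 3: rhs = 13, matching y values: 8, 9 (2 points).
  x = 4: rhs = 14, matching y values: none (0 points).
  x = 5: rhs = 5, matching y values: none (0 points).
  x = 6: rhs = 9, matching y values: 3, 14 (2 points).
  x = 7: rhs = 15, matching y values: 7, 10 (2 points).
  x = 8: rhs = 12, matching y values: none (0 points).
  x = 9: rhs = 6, matching y values: none (0 points).
  x = 10: rhs = 3, matching y values: none (0 points).
  x = 11: rhs = 9, matching y values: 3, 14 (2 points).
  x = 12: rhs = 13, matching y values: 8, 9 (2 points).
  x = 13: rhs = 4, matching y values: 2, 15 (2 points).
  x = 14: rhs = 5, matching y values: none (0 points).
  x = 15: rhs = 5, matching y values: none (0 points).
  x = 16: rhs = 10, matching y values: none (0 points).
Total affine count: 18.
Full point count |E(F_17)| = 18 + 1 = 19.
Hasse bound: |19 − (17+1)| = |1| = 1 ≤ 2√17 ≈ 8.2462 ✓.


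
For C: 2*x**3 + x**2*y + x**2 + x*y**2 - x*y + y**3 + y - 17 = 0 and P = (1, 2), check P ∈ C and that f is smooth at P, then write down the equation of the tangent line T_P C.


Tangent line at P: 14*x + 17*y - 48 = 0.

Step 1: f(1, 2) = 0, so P lies on C.
Step 2: partial derivatives
  f_x(x, y) = 6*x**2 + 2*x*y + 2*x + y**2 - y, f_y(x, y) = x**2 + 2*x*y - x + 3*y**2 + 1.
  f_x(P) = 14, f_y(P) = 17 (gradient nonzero, so P is smooth).
Step 3: tangent line at P: 14·(x − 1) + 17·(y − 2) = 0.
Expanding: 14*x + 17*y - 48 = 0.


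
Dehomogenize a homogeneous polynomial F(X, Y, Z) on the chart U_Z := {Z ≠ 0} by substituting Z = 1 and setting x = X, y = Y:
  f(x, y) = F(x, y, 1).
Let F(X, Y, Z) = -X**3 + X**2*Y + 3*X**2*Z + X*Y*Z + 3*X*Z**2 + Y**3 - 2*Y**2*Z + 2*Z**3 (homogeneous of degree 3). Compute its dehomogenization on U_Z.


f(x, y) = -x**3 + x**2*y + 3*x**2 + x*y + 3*x + y**3 - 2*y**2 + 2

On U_Z we set Z = 1. Each monomial c·X^i·Y^j·Z^k in F becomes c·x^i·y^j·1^k = c·x^i·y^j.
Substituting Z = 1: F(X, Y, 1) = -x**3 + x**2*y + 3*x**2 + x*y + 3*x + y**3 - 2*y**2 + 2.
Note: deg(f) ≤ deg(F) = 3; strict inequality happens when F is divisible by Z (lost terms).


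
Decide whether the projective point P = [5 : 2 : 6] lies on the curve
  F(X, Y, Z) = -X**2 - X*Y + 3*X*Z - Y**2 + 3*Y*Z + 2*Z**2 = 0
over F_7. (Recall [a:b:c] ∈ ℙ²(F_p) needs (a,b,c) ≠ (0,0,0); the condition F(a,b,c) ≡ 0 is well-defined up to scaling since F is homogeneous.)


F(5,2,6) ≡ 5 (mod 7); P is NOT on the curve.

Evaluate F(5, 2, 6) term-by-term (mod 7).
  -X**2 ↦ -1·25·1·1 = -25
  -X*Y ↦ -1·5·2·1 = -10
  3*X*Z ↦ 3·5·1·6 = 90
  -Y**2 ↦ -1·1·4·1 = -4
  3*Y*Z ↦ 3·1·2·6 = 36
  2*Z**2 ↦ 2·1·1·36 = 72
Sum: F(5, 2, 6) = (-25) + (-10) + (90) + (-4) + (36) + (72) = 159.
Reducing mod 7: 159 ≡ 5 (mod 7).
Since F(a, b, c) ≡ 5 ≠ 0 (mod 7), P does NOT lie on the curve.


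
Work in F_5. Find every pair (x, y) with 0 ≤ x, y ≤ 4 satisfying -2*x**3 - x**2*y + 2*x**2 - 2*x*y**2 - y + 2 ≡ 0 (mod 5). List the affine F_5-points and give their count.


Affine F_5-points: {(0, 2), (1, 2), (2, 1), (2, 4), (3, 1), (3, 4), (4, 2), (4, 4)}; count = 8.

For each of the 25 pairs (x, y) ∈ F_5², evaluate f(x, y) mod 5. Record the zeros.
  x = 0: [0↦2, 1↦1, 2↦0, 3↦4, 4↦3]  zeros at y ∈ {2}
  x = 1: [0↦2, 1↦3, 2↦0, 3↦3, 4↦2]  zeros at y ∈ {2}
  x = 2: [0↦4, 1↦0, 2↦3, 3↦3, 4↦0]  zeros at y ∈ {1, 4}
  x = 3: [0↦1, 1↦0, 2↦2, 3↦2, 4↦0]  zeros at y ∈ {1, 4}
  x = 4: [0↦1, 1↦1, 2↦0, 3↦3, 4↦0]  zeros at y ∈ {2, 4}
Collecting zeros: affine points = {(0, 2), (1, 2), (2, 1), (2, 4), (3, 1), (3, 4), (4, 2), (4, 4)}.
Total count |C(F_5)_aff| = 8.


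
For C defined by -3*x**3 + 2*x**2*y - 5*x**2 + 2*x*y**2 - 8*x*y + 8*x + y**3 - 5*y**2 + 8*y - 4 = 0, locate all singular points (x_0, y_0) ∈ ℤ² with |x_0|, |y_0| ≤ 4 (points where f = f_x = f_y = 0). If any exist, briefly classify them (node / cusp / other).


Singular points: {(0, 2)}; classification: node.

Compute partial derivatives:
  f_x = -9*x**2 + 4*x*y - 10*x + 2*y**2 - 8*y + 8.
  f_y = 2*x**2 + 4*x*y - 8*x + 3*y**2 - 10*y + 8.
Scan x_0 ∈ {−4, ..., 4}. For each x_0, f_y(x_0, y) is a polynomial in y; find its integer roots y ∈ {−4, ..., 4}, then test f_x and f at those candidates.
  x = -4: f_y(-4, y) = 3*y**2 - 26*y + 72; no integer root y with |y| ≤ 4.
  x = -3: f_y(-3, y) = 3*y**2 - 22*y + 50; no integer root y with |y| ≤ 4.
  x = -2: f_y(-2, y) = 3*y**2 - 18*y + 32; no integer root y with |y| ≤ 4.
  x = -1: f_y(-1, y) = 3*y**2 - 14*y + 18; no integer root y with |y| ≤ 4.
  x = 0: f_y(0, y) = 3*y**2 - 10*y + 8; vanishes at y ∈ {2}. (0, 2): f_x = 0, f = 0 — SINGULAR.
  x = 1: f_y(1, y) = 3*y**2 - 6*y + 2; no integer root y with |y| ≤ 4.
  x = 2: f_y(2, y) = 3*y**2 - 2*y; vanishes at y ∈ {0}. (2, 0): f_x = -48 ≠ 0.
  x = 3: f_y(3, y) = 3*y**2 + 2*y + 2; no integer root y with |y| ≤ 4.
  x = 4: f_y(4, y) = 3*y**2 + 6*y + 8; no integer root y with |y| ≤ 4.
Only singular point on the grid: (0, 2).
Classify: substitute x = 0 + u, y = 2 + v and expand: f = -3*u**3 + 2*u**2*v - u**2 + 2*u*v**2 + v**3 + v**2.
No constant or linear terms (consistent with a singular point). Quadratic part: -u**2 + v**2. Cubic part: -3*u**3 + 2*u**2*v + 2*u*v**2 + v**3.
The quadratic part v**2 - u**2 = (v − u)(v + u) splits into two distinct linear factors, so there are two distinct tangent lines y − 2 = ±(x − 0) — this is a node (ordinary double point).
Classification: node.


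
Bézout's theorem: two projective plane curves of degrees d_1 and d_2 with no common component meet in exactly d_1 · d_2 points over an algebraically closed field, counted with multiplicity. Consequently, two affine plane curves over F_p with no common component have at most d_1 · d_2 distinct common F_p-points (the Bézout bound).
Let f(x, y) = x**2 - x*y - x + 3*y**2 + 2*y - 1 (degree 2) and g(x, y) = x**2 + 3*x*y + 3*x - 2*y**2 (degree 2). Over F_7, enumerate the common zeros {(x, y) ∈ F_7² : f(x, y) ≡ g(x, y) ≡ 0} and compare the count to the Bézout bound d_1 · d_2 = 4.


Common zeros: {(6, 1)}; count = 1; Bézout bound = 4.

deg(f) = 2, deg(g) = 2, so Bézout bound = 4.
Scan x ∈ F_7. For each x, list the y ∈ F_7 with f(x, y) ≡ 0 and those with g(x, y) ≡ 0 (mod 7); the common zeros in that column are the intersection.
  x = 0: f ≡ 0 at y ∈ {5, 6}; g ≡ 0 at y ∈ {0}; common: ∅.
  x = 1: f ≡ 0 at y ∈ ∅; g ≡ 0 at y ∈ ∅; common: ∅.
  x = 2: f ≡ 0 at y ∈ {3, 4}; g ≡ 0 at y ∈ {1, 2}; common: ∅.
  x = 3: f ≡ 0 at y ∈ {1, 4}; g ≡ 0 at y ∈ {2, 6}; common: ∅.
  x = 4: f ≡ 0 at y ∈ ∅; g ≡ 0 at y ∈ {0, 6}; common: ∅.
  x = 5: f ≡ 0 at y ∈ ∅; g ≡ 0 at y ∈ ∅; common: ∅.
  x = 6: f ≡ 0 at y ∈ {1, 5}; g ≡ 0 at y ∈ {1}; common: {1}.
Collecting: common zeros = {(6, 1)}, so the count is 1.
Comparison with the Bézout bound: 1 ≤ 4 = deg(f)·deg(g), as expected for curves with no common component (the affine F_7-count falls short of the bound because intersections may lie at infinity, over extension fields, or carry multiplicity).


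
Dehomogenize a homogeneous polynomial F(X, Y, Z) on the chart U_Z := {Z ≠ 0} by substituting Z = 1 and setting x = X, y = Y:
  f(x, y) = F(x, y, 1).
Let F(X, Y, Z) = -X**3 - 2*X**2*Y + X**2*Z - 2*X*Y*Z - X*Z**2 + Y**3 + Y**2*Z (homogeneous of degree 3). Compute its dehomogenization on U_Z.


f(x, y) = -x**3 - 2*x**2*y + x**2 - 2*x*y - x + y**3 + y**2

On U_Z we set Z = 1. Each monomial c·X^i·Y^j·Z^k in F becomes c·x^i·y^j·1^k = c·x^i·y^j.
Substituting Z = 1: F(X, Y, 1) = -x**3 - 2*x**2*y + x**2 - 2*x*y - x + y**3 + y**2.
Note: deg(f) ≤ deg(F) = 3; strict inequality happens when F is divisible by Z (lost terms).


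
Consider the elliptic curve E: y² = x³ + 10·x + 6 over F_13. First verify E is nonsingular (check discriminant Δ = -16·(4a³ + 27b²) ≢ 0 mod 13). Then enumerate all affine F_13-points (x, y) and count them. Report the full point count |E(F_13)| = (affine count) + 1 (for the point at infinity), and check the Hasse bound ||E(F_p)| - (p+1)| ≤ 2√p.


Affine points = {(1, 2), (1, 11), (5, 5), (5, 8), (6, 3), (6, 10), (7, 4), (7, 9), (8, 0), (10, 1), (10, 12), (11, 2), (11, 11)}; affine count = 13; |E(F_13)| = 14.

Discriminant check: Δ ∝ 4a³ + 27b² = 4·10³ + 27·6² = 4·1000 + 27·36 ≡ 6 (mod 13). Nonzero ⇒ E is nonsingular.
For each x ∈ F_13, compute rhs = x³ + 10·x + 6 mod 13, then count y ∈ F_13 with y² ≡ rhs.
  x = 0: rhs = 6, matching y values: none (0 points).
  x = 1: rhs = 4, matching y values: 2, 11 (2 points).
  x = 2: rhs = 8, matching y values: none (0 points).
  x = 3: rhs = 11, matching y values: none (0 points).
  x = 4: rhs = 6, matching y values: none (0 points).
  x = 5: rhs = 12, matching y values: 5, 8 (2 points).
  x = 6: rhs = 9, matching y values: 3, 10 (2 points).
  x = 7: rhs = 3, matching y values: 4, 9 (2 points).
  x = 8: rhs = 0, matching y values: 0 (1 points).
  x = 9: rhs = 6, matching y values: none (0 points).
  x = 10: rhs = 1, matching y values: 1, 12 (2 points).
  x = 11: rhs = 4, matching y values: 2, 11 (2 points).
  x = 12: rhs = 8, matching y values: none (0 points).
Total affine count: 13.
Full point count |E(F_13)| = 13 + 1 = 14.
Hasse bound: |14 − (13+1)| = |0| = 0 ≤ 2√13 ≈ 7.2111 ✓.


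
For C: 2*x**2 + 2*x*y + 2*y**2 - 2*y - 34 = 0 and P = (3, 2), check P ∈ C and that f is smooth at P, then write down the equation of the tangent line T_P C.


Tangent line at P: 16*x + 12*y - 72 = 0.

Step 1: f(3, 2) = 0, so P lies on C.
Step 2: partial derivatives
  f_x(x, y) = 4*x + 2*y, f_y(x, y) = 2*x + 4*y - 2.
  f_x(P) = 16, f_y(P) = 12 (gradient nonzero, so P is smooth).
Step 3: tangent line at P: 16·(x − 3) + 12·(y − 2) = 0.
Expanding: 16*x + 12*y - 72 = 0.


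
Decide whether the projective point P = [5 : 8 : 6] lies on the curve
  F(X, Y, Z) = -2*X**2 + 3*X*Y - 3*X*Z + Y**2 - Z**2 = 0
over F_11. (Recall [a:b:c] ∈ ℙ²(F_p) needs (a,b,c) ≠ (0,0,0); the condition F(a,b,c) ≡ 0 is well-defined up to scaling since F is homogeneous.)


F(5,8,6) ≡ 8 (mod 11); P is NOT on the curve.

Evaluate F(5, 8, 6) term-by-term (mod 11).
  -2*X**2 ↦ -2·25·1·1 = -50
  3*X*Y ↦ 3·5·8·1 = 120
  -3*X*Z ↦ -3·5·1·6 = -90
  Y**2 ↦ 1·1·64·1 = 64
  -Z**2 ↦ -1·1·1·36 = -36
Sum: F(5, 8, 6) = (-50) + (120) + (-90) + (64) + (-36) = 8.
Reducing mod 11: 8 ≡ 8 (mod 11).
Since F(a, b, c) ≡ 8 ≠ 0 (mod 11), P does NOT lie on the curve.


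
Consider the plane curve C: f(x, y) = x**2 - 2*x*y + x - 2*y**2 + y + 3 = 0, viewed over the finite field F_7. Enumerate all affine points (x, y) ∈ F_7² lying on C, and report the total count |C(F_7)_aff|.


Affine F_7-points: {(0, 5), (0, 6), (2, 4), (2, 5), (4, 1), (4, 6), (5, 2), (5, 4)}; count = 8.

For each of the 49 pairs (x, y) ∈ F_7², evaluate f(x, y) mod 7. Record the zeros.
  x = 0: [0↦3, 1↦2, 2↦4, 3↦2, 4↦3, 5↦0, 6↦0]  zeros at y ∈ {5, 6}
  x = 1: [0↦5, 1↦2, 2↦2, 3↦5, 4↦4, 5↦6, 6↦4]  zeros at y ∈ ∅
  x = 2: [0↦2, 1↦4, 2↦2, 3↦3, 4↦0, 5↦0, 6↦3]  zeros at y ∈ {4, 5}
  x = 3: [0↦1, 1↦1, 2↦4, 3↦3, 4↦5, 5↦3, 6↦4]  zeros at y ∈ ∅
  x = 4: [0↦2, 1↦0, 2↦1, 3↦5, 4↦5, 5↦1, 6↦0]  zeros at y ∈ {1, 6}
  x = 5: [0↦5, 1↦1, 2↦0, 3↦2, 4↦0, 5↦1, 6↦5]  zeros at y ∈ {2, 4}
  x = 6: [0↦3, 1↦4, 2↦1, 3↦1, 4↦4, 5↦3, 6↦5]  zeros at y ∈ ∅
Collecting zeros: affine points = {(0, 5), (0, 6), (2, 4), (2, 5), (4, 1), (4, 6), (5, 2), (5, 4)}.
Total count |C(F_7)_aff| = 8.


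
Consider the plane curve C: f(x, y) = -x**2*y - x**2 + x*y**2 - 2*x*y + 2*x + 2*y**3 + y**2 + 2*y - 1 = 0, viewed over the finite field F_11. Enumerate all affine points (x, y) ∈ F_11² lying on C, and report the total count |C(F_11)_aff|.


Affine F_11-points: {(0, 7), (1, 0), (1, 2), (1, 8), (3, 1), (3, 9), (3, 10), (6, 7), (7, 2), (7, 8), (9, 9)}; count = 11.

For each of the 121 pairs (x, y) ∈ F_11², evaluate f(x, y) mod 11. Record the zeros.
  x = 0: [0↦10, 1↦4, 2↦1, 3↦2, 4↦8, 5↦9, 6↦6, 7↦0, 8↦3, 9↦5, 10↦7]  zeros at y ∈ {7}
  x = 1: [0↦0, 1↦3, 2↦0, 3↦3, 4↦2, 5↦9, 6↦3, 7↦7, 8↦0, 9↦5, 10↦1]  zeros at y ∈ {0, 2, 8}
  x = 2: [0↦10, 1↦9, 2↦4, 3↦7, 4↦8, 5↦8, 6↦8, 7↦9, 8↦1, 9↦7, 10↦6]  zeros at y ∈ ∅
  x = 3: [0↦7, 1↦0, 2↦2, 3↦3, 4↦4, 5↦6, 6↦10, 7↦6, 8↦6, 9↦0, 10↦0]  zeros at y ∈ {1, 9, 10}
  x = 4: [0↦2, 1↦9, 2↦5, 3↦2, 4↦1, 5↦3, 6↦9, 7↦9, 8↦4, 9↦6, 10↦5]  zeros at y ∈ ∅
  x = 5: [0↦6, 1↦3, 2↦2, 3↦4, 4↦10, 5↦10, 6↦5, 7↦7, 8↦6, 9↦3, 10↦10]  zeros at y ∈ ∅
  x = 6: [0↦8, 1↦4, 2↦4, 3↦9, 4↦9, 5↦5, 6↦9, 7↦0, 8↦1, 9↦2, 10↦4]  zeros at y ∈ {7}
  x = 7: [0↦8, 1↦1, 2↦0, 3↦6, 4↦9, 5↦10, 6↦10, 7↦10, 8↦0, 9↦3, 10↦9]  zeros at y ∈ {2, 8}
  x = 8: [0↦6, 1↦5, 2↦1, 3↦6, 4↦10, 5↦3, 6↦8, 7↦4, 8↦3, 9↦6, 10↦3]  zeros at y ∈ ∅
  x = 9: [0↦2, 1↦5, 2↦7, 3↦9, 4↦1, 5↦6, 6↦3, 7↦4, 8↦10, 9↦0, 10↦8]  zeros at y ∈ {9}
  x = 10: [0↦7, 1↦1, 2↦7, 3↦4, 4↦4, 5↦8, 6↦6, 7↦10, 8↦10, 9↦7, 10↦2]  zeros at y ∈ ∅
Collecting zeros: affine points = {(0, 7), (1, 0), (1, 2), (1, 8), (3, 1), (3, 9), (3, 10), (6, 7), (7, 2), (7, 8), (9, 9)}.
Total count |C(F_11)_aff| = 11.


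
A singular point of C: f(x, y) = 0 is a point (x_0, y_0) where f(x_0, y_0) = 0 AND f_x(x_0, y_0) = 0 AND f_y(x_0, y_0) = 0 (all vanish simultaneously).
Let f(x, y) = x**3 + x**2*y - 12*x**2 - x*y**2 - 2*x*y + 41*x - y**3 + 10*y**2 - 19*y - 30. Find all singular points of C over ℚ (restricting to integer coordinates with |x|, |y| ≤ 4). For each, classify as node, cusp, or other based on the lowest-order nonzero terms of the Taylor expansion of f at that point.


Singular points: {(3, 2)}; classification: node.

Compute partial derivatives:
  f_x = 3*x**2 + 2*x*y - 24*x - y**2 - 2*y + 41.
  f_y = x**2 - 2*x*y - 2*x - 3*y**2 + 20*y - 19.
Scan x_0 ∈ {−4, ..., 4}. For each x_0, f_y(x_0, y) is a polynomial in y; find its integer roots y ∈ {−4, ..., 4}, then test f_x and f at those candidates.
  x = -4: f_y(-4, y) = -3*y**2 + 28*y + 5; no integer root y with |y| ≤ 4.
  x = -3: f_y(-3, y) = -3*y**2 + 26*y - 4; no integer root y with |y| ≤ 4.
  x = -2: f_y(-2, y) = -3*y**2 + 24*y - 11; no integer root y with |y| ≤ 4.
  x = -1: f_y(-1, y) = -3*y**2 + 22*y - 16; no integer root y with |y| ≤ 4.
  x = 0: f_y(0, y) = -3*y**2 + 20*y - 19; no integer root y with |y| ≤ 4.
  x = 1: f_y(1, y) = -3*y**2 + 18*y - 20; no integer root y with |y| ≤ 4.
  x = 2: f_y(2, y) = -3*y**2 + 16*y - 19; no integer root y with |y| ≤ 4.
  x = 3: f_y(3, y) = -3*y**2 + 14*y - 16; vanishes at y ∈ {2}. (3, 2): f_x = 0, f = 0 — SINGULAR.
  x = 4: f_y(4, y) = -3*y**2 + 12*y - 11; no integer root y with |y| ≤ 4.
Only singular point on the grid: (3, 2).
Classify: substitute x = 3 + u, y = 2 + v and expand: f = u**3 + u**2*v - u**2 - u*v**2 - v**3 + v**2.
No constant or linear terms (consistent with a singular point). Quadratic part: -u**2 + v**2. Cubic part: u**3 + u**2*v - u*v**2 - v**3.
The quadratic part v**2 - u**2 = (v − u)(v + u) splits into two distinct linear factors, so there are two distinct tangent lines y − 2 = ±(x − 3) — this is a node (ordinary double point).
Classification: node.


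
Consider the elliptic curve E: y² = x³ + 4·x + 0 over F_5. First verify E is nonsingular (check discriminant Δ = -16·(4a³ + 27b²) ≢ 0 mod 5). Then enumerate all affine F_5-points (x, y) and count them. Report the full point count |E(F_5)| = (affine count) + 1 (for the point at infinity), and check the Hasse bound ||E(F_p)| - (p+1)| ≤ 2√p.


Affine points = {(0, 0), (1, 0), (2, 1), (2, 4), (3, 2), (3, 3), (4, 0)}; affine count = 7; |E(F_5)| = 8.

Discriminant check: Δ ∝ 4a³ + 27b² = 4·4³ + 27·0² = 4·64 + 27·0 ≡ 1 (mod 5). Nonzero ⇒ E is nonsingular.
For each x ∈ F_5, compute rhs = x³ + 4·x + 0 mod 5, then count y ∈ F_5 with y² ≡ rhs.
  x = 0: rhs = 0, matching y values: 0 (1 points).
  x = 1: rhs = 0, matching y values: 0 (1 points).
  x = 2: rhs = 1, matching y values: 1, 4 (2 points).
  x = 3: rhs = 4, matching y values: 2, 3 (2 points).
  x = 4: rhs = 0, matching y values: 0 (1 points).
Total affine count: 7.
Full point count |E(F_5)| = 7 + 1 = 8.
Hasse bound: |8 − (5+1)| = |2| = 2 ≤ 2√5 ≈ 4.4721 ✓.


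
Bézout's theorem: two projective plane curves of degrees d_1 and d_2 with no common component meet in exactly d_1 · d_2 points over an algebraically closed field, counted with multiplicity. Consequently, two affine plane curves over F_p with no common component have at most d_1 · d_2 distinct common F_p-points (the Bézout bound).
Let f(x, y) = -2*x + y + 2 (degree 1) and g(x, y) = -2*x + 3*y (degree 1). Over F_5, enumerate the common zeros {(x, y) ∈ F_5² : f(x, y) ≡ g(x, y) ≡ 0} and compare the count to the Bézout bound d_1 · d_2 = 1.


Common zeros: {(4, 1)}; count = 1; Bézout bound = 1.

deg(f) = 1, deg(g) = 1, so Bézout bound = 1.
Scan x ∈ F_5. For each x, list the y ∈ F_5 with f(x, y) ≡ 0 and those with g(x, y) ≡ 0 (mod 5); the common zeros in that column are the intersection.
  x = 0: f ≡ 0 at y ∈ {3}; g ≡ 0 at y ∈ {0}; common: ∅.
  x = 1: f ≡ 0 at y ∈ {0}; g ≡ 0 at y ∈ {4}; common: ∅.
  x = 2: f ≡ 0 at y ∈ {2}; g ≡ 0 at y ∈ {3}; common: ∅.
  x = 3: f ≡ 0 at y ∈ {4}; g ≡ 0 at y ∈ {2}; common: ∅.
  x = 4: f ≡ 0 at y ∈ {1}; g ≡ 0 at y ∈ {1}; common: {1}.
Collecting: common zeros = {(4, 1)}, so the count is 1.
Comparison with the Bézout bound: 1 ≤ 1 = deg(f)·deg(g), as expected for curves with no common component (the bound is attained).


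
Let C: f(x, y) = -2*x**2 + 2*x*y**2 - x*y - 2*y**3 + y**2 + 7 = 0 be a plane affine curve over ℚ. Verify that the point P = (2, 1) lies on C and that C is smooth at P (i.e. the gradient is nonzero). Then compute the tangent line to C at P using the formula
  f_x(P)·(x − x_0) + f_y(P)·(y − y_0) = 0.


Tangent line at P: -7*x + 2*y + 12 = 0.

Step 1: f(2, 1) = 0, so P lies on C.
Step 2: partial derivatives
  f_x(x, y) = -4*x + 2*y**2 - y, f_y(x, y) = 4*x*y - x - 6*y**2 + 2*y.
  f_x(P) = -7, f_y(P) = 2 (gradient nonzero, so P is smooth).
Step 3: tangent line at P: -7·(x − 2) + 2·(y − 1) = 0.
Expanding: -7*x + 2*y + 12 = 0.


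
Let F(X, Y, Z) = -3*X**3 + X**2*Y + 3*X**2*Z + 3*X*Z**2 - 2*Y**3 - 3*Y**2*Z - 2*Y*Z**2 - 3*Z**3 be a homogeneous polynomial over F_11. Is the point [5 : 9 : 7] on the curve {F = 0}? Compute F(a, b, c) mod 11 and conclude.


F(5,9,7) ≡ 0 (mod 11); P is on the curve.

Evaluate F(5, 9, 7) term-by-term (mod 11).
  -3*X**3 ↦ -3·125·1·1 = -375
  X**2*Y ↦ 1·25·9·1 = 225
  3*X**2*Z ↦ 3·25·1·7 = 525
  3*X*Z**2 ↦ 3·5·1·49 = 735
  -2*Y**3 ↦ -2·1·729·1 = -1458
  -3*Y**2*Z ↦ -3·1·81·7 = -1701
  -2*Y*Z**2 ↦ -2·1·9·49 = -882
  -3*Z**3 ↦ -3·1·1·343 = -1029
Sum: F(5, 9, 7) = (-375) + (225) + (525) + (735) + (-1458) + (-1701) + (-882) + (-1029) = -3960.
Reducing mod 11: -3960 ≡ 0 (mod 11).
Since F(a, b, c) ≡ 0 (mod 11), P lies on the curve.
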